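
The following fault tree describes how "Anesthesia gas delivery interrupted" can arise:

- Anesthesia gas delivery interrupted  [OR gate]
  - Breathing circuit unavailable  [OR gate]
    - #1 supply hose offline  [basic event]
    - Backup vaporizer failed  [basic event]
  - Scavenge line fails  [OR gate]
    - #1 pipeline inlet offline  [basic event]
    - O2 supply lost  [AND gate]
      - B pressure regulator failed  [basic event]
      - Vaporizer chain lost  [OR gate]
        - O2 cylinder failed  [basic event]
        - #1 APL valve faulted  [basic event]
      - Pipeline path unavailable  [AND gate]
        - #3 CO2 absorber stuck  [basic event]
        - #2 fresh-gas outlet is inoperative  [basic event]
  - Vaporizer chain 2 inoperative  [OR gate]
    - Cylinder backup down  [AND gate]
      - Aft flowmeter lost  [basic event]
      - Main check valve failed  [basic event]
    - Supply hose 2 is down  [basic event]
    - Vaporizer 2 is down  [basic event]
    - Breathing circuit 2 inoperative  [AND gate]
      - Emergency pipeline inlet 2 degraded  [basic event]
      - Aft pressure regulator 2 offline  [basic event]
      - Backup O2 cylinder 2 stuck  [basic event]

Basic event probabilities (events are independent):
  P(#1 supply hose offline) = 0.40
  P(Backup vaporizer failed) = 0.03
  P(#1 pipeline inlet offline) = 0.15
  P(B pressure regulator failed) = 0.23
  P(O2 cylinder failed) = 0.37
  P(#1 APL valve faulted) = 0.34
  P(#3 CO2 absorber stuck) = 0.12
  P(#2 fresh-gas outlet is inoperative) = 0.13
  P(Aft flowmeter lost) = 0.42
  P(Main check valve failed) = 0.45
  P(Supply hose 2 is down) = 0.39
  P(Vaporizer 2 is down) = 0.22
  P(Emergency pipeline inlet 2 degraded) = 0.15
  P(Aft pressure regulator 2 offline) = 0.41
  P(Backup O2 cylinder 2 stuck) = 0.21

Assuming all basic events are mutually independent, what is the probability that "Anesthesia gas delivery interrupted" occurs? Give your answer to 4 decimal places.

P(Breathing circuit unavailable) [OR] = 1 − (1−0.40) × (1−0.03) = 0.418000
P(Vaporizer chain lost) [OR] = 1 − (1−0.37) × (1−0.34) = 0.584200
P(Pipeline path unavailable) [AND] = 0.12 × 0.13 = 0.015600
P(O2 supply lost) [AND] = 0.23 × 0.584200 × 0.015600 = 0.002096
P(Scavenge line fails) [OR] = 1 − (1−0.15) × (1−0.002096) = 0.151782
P(Cylinder backup down) [AND] = 0.42 × 0.45 = 0.189000
P(Breathing circuit 2 inoperative) [AND] = 0.15 × 0.41 × 0.21 = 0.012915
P(Vaporizer chain 2 inoperative) [OR] = 1 − (1−0.189000) × (1−0.39) × (1−0.22) × (1−0.012915) = 0.619110
P(Anesthesia gas delivery interrupted) [OR] = 1 − (1−0.418000) × (1−0.151782) × (1−0.619110) = 0.811969
Rounded to 4 decimal places: P(Anesthesia gas delivery interrupted) ≈ 0.8120.

0.8120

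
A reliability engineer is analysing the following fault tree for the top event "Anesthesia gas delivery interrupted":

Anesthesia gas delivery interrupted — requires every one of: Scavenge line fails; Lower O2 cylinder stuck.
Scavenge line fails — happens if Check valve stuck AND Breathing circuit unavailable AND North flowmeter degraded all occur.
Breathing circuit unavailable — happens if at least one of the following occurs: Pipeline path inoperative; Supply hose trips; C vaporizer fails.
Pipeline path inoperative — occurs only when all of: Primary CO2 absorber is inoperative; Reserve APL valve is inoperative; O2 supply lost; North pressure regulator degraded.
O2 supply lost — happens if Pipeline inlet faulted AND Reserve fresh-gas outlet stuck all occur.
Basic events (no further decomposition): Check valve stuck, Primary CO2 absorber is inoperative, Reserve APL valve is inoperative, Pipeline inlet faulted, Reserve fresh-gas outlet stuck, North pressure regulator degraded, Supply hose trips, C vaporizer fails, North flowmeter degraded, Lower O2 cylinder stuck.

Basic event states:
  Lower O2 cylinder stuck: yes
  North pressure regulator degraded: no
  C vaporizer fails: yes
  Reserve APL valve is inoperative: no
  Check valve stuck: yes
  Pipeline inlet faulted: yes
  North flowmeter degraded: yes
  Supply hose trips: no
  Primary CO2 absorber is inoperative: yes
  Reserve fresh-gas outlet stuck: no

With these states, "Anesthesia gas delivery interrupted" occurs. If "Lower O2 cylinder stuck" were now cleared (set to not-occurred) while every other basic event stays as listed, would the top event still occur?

Counterfactual: set "Lower O2 cylinder stuck" to not occurred.
O2 supply lost [AND]: Pipeline inlet faulted=occurs, Reserve fresh-gas outlet stuck=not → not all inputs occur → does not occur.
Pipeline path inoperative [AND]: Primary CO2 absorber is inoperative=occurs, Reserve APL valve is inoperative=not, O2 supply lost=not, North pressure regulator degraded=not → not all inputs occur → does not occur.
Breathing circuit unavailable [OR]: Pipeline path inoperative=not, Supply hose trips=not, C vaporizer fails=occurs → at least one input occurs → occurs.
Scavenge line fails [AND]: Check valve stuck=occurs, Breathing circuit unavailable=occurs, North flowmeter degraded=occurs → all inputs occur → occurs.
Anesthesia gas delivery interrupted [AND]: Scavenge line fails=occurs, Lower O2 cylinder stuck=not → not all inputs occur → does not occur.

No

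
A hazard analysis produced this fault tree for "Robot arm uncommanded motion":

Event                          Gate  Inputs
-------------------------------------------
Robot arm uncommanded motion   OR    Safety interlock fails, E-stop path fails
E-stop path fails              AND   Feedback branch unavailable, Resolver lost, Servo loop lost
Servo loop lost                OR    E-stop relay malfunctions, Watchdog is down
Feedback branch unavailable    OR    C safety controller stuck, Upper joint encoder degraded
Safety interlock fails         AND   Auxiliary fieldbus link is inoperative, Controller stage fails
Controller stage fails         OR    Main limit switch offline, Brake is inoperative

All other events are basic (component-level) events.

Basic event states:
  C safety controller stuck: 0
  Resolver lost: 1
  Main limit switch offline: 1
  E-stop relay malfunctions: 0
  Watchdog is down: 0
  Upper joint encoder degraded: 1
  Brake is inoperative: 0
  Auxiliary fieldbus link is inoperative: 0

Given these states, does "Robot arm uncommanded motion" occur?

No

Controller stage fails [OR]: Main limit switch offline=occurs, Brake is inoperative=not → at least one input occurs → occurs.
Safety interlock fails [AND]: Auxiliary fieldbus link is inoperative=not, Controller stage fails=occurs → not all inputs occur → does not occur.
Feedback branch unavailable [OR]: C safety controller stuck=not, Upper joint encoder degraded=occurs → at least one input occurs → occurs.
Servo loop lost [OR]: E-stop relay malfunctions=not, Watchdog is down=not → no input occurs → does not occur.
E-stop path fails [AND]: Feedback branch unavailable=occurs, Resolver lost=occurs, Servo loop lost=not → not all inputs occur → does not occur.
Robot arm uncommanded motion [OR]: Safety interlock fails=not, E-stop path fails=not → no input occurs → does not occur.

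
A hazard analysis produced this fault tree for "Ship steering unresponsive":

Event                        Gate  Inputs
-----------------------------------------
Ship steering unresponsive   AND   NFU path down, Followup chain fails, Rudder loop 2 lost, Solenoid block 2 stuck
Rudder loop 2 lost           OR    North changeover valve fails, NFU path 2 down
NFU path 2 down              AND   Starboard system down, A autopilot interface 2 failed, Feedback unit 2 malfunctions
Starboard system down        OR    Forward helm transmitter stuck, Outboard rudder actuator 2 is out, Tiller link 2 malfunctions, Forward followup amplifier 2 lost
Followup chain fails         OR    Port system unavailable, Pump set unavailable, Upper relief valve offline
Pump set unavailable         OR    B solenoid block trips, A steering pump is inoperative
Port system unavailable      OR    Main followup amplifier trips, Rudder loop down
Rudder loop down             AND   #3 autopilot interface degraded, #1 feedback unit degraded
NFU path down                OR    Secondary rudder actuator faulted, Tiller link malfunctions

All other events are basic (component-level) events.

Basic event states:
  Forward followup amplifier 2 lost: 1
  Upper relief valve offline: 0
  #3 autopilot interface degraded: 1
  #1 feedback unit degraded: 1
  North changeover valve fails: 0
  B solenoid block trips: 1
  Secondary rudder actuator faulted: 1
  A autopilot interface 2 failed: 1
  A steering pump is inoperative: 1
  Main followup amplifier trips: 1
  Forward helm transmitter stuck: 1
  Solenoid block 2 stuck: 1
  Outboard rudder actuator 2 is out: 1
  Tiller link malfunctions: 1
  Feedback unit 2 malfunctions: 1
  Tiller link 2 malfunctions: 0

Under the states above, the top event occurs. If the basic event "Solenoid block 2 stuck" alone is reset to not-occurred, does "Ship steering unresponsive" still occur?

Counterfactual: set "Solenoid block 2 stuck" to not occurred.
NFU path down [OR]: Secondary rudder actuator faulted=occurs, Tiller link malfunctions=occurs → at least one input occurs → occurs.
Rudder loop down [AND]: #3 autopilot interface degraded=occurs, #1 feedback unit degraded=occurs → all inputs occur → occurs.
Port system unavailable [OR]: Main followup amplifier trips=occurs, Rudder loop down=occurs → at least one input occurs → occurs.
Pump set unavailable [OR]: B solenoid block trips=occurs, A steering pump is inoperative=occurs → at least one input occurs → occurs.
Followup chain fails [OR]: Port system unavailable=occurs, Pump set unavailable=occurs, Upper relief valve offline=not → at least one input occurs → occurs.
Starboard system down [OR]: Forward helm transmitter stuck=occurs, Outboard rudder actuator 2 is out=occurs, Tiller link 2 malfunctions=not, Forward followup amplifier 2 lost=occurs → at least one input occurs → occurs.
NFU path 2 down [AND]: Starboard system down=occurs, A autopilot interface 2 failed=occurs, Feedback unit 2 malfunctions=occurs → all inputs occur → occurs.
Rudder loop 2 lost [OR]: North changeover valve fails=not, NFU path 2 down=occurs → at least one input occurs → occurs.
Ship steering unresponsive [AND]: NFU path down=occurs, Followup chain fails=occurs, Rudder loop 2 lost=occurs, Solenoid block 2 stuck=not → not all inputs occur → does not occur.

No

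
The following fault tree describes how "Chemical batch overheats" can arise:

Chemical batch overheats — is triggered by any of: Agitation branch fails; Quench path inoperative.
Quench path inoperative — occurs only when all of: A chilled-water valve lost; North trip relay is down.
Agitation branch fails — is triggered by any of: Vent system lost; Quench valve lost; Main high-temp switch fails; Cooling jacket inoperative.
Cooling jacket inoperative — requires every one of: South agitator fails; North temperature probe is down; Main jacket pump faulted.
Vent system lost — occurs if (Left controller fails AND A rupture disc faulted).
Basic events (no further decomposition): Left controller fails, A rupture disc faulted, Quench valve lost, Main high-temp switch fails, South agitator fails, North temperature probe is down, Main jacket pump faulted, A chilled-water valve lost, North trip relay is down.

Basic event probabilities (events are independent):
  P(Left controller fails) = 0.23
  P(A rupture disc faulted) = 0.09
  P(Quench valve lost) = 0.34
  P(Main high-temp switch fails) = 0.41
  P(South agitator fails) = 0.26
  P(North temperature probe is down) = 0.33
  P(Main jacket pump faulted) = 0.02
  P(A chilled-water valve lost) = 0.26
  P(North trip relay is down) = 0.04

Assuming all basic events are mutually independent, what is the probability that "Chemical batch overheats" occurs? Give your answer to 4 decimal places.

P(Vent system lost) [AND] = 0.23 × 0.09 = 0.020700
P(Cooling jacket inoperative) [AND] = 0.26 × 0.33 × 0.02 = 0.001716
P(Agitation branch fails) [OR] = 1 − (1−0.020700) × (1−0.34) × (1−0.41) × (1−0.001716) = 0.619315
P(Quench path inoperative) [AND] = 0.26 × 0.04 = 0.010400
P(Chemical batch overheats) [OR] = 1 − (1−0.619315) × (1−0.010400) = 0.623274
Rounded to 4 decimal places: P(Chemical batch overheats) ≈ 0.6233.

0.6233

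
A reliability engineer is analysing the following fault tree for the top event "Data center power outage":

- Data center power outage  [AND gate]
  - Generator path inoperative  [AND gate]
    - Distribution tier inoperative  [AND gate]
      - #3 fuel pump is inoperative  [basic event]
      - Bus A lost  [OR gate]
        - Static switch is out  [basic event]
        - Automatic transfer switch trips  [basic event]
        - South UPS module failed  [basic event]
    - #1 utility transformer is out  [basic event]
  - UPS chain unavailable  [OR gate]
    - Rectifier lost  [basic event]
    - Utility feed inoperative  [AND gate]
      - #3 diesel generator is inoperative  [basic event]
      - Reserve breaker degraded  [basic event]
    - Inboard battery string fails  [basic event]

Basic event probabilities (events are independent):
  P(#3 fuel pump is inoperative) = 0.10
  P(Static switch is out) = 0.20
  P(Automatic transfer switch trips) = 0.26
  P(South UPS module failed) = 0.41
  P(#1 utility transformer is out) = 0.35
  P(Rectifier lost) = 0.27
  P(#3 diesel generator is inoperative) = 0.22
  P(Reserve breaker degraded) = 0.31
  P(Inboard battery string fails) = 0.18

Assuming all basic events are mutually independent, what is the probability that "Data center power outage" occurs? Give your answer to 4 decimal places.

0.0101

P(Bus A lost) [OR] = 1 − (1−0.20) × (1−0.26) × (1−0.41) = 0.650720
P(Distribution tier inoperative) [AND] = 0.10 × 0.650720 = 0.065072
P(Generator path inoperative) [AND] = 0.065072 × 0.35 = 0.022775
P(Utility feed inoperative) [AND] = 0.22 × 0.31 = 0.068200
P(UPS chain unavailable) [OR] = 1 − (1−0.27) × (1−0.068200) × (1−0.18) = 0.442225
P(Data center power outage) [AND] = 0.022775 × 0.442225 = 0.010072
Rounded to 4 decimal places: P(Data center power outage) ≈ 0.0101.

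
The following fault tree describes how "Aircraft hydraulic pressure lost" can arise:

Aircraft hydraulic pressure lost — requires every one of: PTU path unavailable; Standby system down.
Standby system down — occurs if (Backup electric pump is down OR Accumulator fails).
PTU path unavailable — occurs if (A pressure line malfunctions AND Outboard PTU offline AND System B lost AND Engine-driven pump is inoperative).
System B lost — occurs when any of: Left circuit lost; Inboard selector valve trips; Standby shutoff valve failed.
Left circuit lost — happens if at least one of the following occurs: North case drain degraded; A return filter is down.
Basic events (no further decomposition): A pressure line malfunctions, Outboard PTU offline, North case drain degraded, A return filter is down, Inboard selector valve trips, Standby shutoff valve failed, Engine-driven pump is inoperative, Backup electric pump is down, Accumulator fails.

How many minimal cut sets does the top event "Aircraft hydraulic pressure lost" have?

Left circuit lost [OR]: union of children's cut sets → 2 cut set(s).
System B lost [OR]: union of children's cut sets → 4 cut set(s).
PTU path unavailable [AND]: one cut set from each child combined → 1 × 1 × 4 × 1 = 4 cut set(s).
Standby system down [OR]: union of children's cut sets → 2 cut set(s).
Aircraft hydraulic pressure lost [AND]: one cut set from each child combined → 4 × 2 = 8 cut set(s).
Minimal cut sets: {A pressure line malfunctions, Backup electric pump is down, Engine-driven pump is inoperative, North case drain degraded, Outboard PTU offline}; {A pressure line malfunctions, Accumulator fails, Engine-driven pump is inoperative, North case drain degraded, Outboard PTU offline}; {A pressure line malfunctions, A return filter is down, Backup electric pump is down, Engine-driven pump is inoperative, Outboard PTU offline}; {A pressure line malfunctions, A return filter is down, Accumulator fails, Engine-driven pump is inoperative, Outboard PTU offline}; {A pressure line malfunctions, Backup electric pump is down, Engine-driven pump is inoperative, Inboard selector valve trips, Outboard PTU offline}; {A pressure line malfunctions, Accumulator fails, Engine-driven pump is inoperative, Inboard selector valve trips, Outboard PTU offline}; {A pressure line malfunctions, Backup electric pump is down, Engine-driven pump is inoperative, Outboard PTU offline, Standby shutoff valve failed}; {A pressure line malfunctions, Accumulator fails, Engine-driven pump is inoperative, Outboard PTU offline, Standby shutoff valve failed}.

8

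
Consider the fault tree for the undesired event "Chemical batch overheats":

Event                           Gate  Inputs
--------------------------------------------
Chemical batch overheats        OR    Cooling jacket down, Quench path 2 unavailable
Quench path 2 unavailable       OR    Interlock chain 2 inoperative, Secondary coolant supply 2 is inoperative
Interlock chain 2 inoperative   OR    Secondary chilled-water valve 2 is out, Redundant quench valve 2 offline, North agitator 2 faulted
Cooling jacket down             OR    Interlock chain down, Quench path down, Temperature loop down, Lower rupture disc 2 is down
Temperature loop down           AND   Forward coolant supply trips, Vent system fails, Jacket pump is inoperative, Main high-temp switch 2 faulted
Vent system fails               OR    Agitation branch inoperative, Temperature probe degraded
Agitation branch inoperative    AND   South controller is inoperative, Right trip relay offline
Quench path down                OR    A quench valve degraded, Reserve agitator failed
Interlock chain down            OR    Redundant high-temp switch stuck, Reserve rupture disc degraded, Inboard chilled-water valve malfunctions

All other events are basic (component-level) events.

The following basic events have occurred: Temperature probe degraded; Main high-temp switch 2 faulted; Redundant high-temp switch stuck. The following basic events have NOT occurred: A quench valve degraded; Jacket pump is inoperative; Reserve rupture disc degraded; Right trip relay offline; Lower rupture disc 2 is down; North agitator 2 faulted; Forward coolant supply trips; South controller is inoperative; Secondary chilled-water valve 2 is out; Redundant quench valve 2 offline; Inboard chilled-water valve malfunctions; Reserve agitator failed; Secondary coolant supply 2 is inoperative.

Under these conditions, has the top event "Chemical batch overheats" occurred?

Yes

Interlock chain down [OR]: Redundant high-temp switch stuck=occurs, Reserve rupture disc degraded=not, Inboard chilled-water valve malfunctions=not → at least one input occurs → occurs.
Quench path down [OR]: A quench valve degraded=not, Reserve agitator failed=not → no input occurs → does not occur.
Agitation branch inoperative [AND]: South controller is inoperative=not, Right trip relay offline=not → not all inputs occur → does not occur.
Vent system fails [OR]: Agitation branch inoperative=not, Temperature probe degraded=occurs → at least one input occurs → occurs.
Temperature loop down [AND]: Forward coolant supply trips=not, Vent system fails=occurs, Jacket pump is inoperative=not, Main high-temp switch 2 faulted=occurs → not all inputs occur → does not occur.
Cooling jacket down [OR]: Interlock chain down=occurs, Quench path down=not, Temperature loop down=not, Lower rupture disc 2 is down=not → at least one input occurs → occurs.
Interlock chain 2 inoperative [OR]: Secondary chilled-water valve 2 is out=not, Redundant quench valve 2 offline=not, North agitator 2 faulted=not → no input occurs → does not occur.
Quench path 2 unavailable [OR]: Interlock chain 2 inoperative=not, Secondary coolant supply 2 is inoperative=not → no input occurs → does not occur.
Chemical batch overheats [OR]: Cooling jacket down=occurs, Quench path 2 unavailable=not → at least one input occurs → occurs.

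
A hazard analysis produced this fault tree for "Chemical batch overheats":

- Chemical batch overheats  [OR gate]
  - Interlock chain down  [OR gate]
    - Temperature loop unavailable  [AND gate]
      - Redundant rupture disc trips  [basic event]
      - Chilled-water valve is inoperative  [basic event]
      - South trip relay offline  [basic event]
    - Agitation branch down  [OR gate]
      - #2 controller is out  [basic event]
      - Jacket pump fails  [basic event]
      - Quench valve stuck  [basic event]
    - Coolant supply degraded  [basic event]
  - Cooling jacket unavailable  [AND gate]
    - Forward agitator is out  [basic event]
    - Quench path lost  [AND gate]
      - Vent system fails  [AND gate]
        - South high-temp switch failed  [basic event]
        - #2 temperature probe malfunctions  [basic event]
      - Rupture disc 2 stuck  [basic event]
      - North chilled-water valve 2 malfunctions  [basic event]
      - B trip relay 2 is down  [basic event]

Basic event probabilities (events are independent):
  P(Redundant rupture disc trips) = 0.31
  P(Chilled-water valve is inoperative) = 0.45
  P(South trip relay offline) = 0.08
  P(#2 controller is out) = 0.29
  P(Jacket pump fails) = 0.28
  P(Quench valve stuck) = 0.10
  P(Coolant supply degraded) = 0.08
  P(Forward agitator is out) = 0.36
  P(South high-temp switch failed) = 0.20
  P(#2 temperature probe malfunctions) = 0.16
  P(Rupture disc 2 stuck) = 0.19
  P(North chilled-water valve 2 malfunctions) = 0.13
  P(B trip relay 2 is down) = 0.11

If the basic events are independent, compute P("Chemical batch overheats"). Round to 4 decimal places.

0.5815

P(Temperature loop unavailable) [AND] = 0.31 × 0.45 × 0.08 = 0.011160
P(Agitation branch down) [OR] = 1 − (1−0.29) × (1−0.28) × (1−0.10) = 0.539920
P(Interlock chain down) [OR] = 1 − (1−0.011160) × (1−0.539920) × (1−0.08) = 0.581450
P(Vent system fails) [AND] = 0.20 × 0.16 = 0.032000
P(Quench path lost) [AND] = 0.032000 × 0.19 × 0.13 × 0.11 = 0.000087
P(Cooling jacket unavailable) [AND] = 0.36 × 0.000087 = 0.000031
P(Chemical batch overheats) [OR] = 1 − (1−0.581450) × (1−0.000031) = 0.581463
Rounded to 4 decimal places: P(Chemical batch overheats) ≈ 0.5815.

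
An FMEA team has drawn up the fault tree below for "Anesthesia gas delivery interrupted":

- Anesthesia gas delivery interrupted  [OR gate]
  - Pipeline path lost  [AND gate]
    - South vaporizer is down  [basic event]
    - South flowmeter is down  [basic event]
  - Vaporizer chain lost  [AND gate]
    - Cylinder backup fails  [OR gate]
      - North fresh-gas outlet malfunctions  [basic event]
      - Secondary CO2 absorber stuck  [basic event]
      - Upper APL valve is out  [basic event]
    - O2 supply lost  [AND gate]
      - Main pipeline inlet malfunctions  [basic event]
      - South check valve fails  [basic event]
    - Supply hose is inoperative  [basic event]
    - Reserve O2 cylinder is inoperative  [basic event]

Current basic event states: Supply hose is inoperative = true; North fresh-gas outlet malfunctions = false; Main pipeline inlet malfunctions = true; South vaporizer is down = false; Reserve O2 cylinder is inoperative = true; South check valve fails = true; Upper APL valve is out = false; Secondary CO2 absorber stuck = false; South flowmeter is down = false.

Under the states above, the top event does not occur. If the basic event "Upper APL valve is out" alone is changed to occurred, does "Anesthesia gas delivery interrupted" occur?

Counterfactual: set "Upper APL valve is out" to occurred.
Pipeline path lost [AND]: South vaporizer is down=not, South flowmeter is down=not → not all inputs occur → does not occur.
Cylinder backup fails [OR]: North fresh-gas outlet malfunctions=not, Secondary CO2 absorber stuck=not, Upper APL valve is out=occurs → at least one input occurs → occurs.
O2 supply lost [AND]: Main pipeline inlet malfunctions=occurs, South check valve fails=occurs → all inputs occur → occurs.
Vaporizer chain lost [AND]: Cylinder backup fails=occurs, O2 supply lost=occurs, Supply hose is inoperative=occurs, Reserve O2 cylinder is inoperative=occurs → all inputs occur → occurs.
Anesthesia gas delivery interrupted [OR]: Pipeline path lost=not, Vaporizer chain lost=occurs → at least one input occurs → occurs.

Yes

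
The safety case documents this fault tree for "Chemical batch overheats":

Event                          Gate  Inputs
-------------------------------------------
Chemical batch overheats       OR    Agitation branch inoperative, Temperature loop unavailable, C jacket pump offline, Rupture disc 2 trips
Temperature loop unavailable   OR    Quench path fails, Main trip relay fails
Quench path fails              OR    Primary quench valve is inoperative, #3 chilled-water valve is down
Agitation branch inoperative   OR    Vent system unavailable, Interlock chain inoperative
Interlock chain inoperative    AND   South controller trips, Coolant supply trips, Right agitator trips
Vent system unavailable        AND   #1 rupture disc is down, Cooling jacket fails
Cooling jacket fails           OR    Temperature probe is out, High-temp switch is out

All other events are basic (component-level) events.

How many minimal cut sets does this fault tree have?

Cooling jacket fails [OR]: union of children's cut sets → 2 cut set(s).
Vent system unavailable [AND]: one cut set from each child combined → 1 × 2 = 2 cut set(s).
Interlock chain inoperative [AND]: one cut set from each child combined → 1 × 1 × 1 = 1 cut set(s).
Agitation branch inoperative [OR]: union of children's cut sets → 3 cut set(s).
Quench path fails [OR]: union of children's cut sets → 2 cut set(s).
Temperature loop unavailable [OR]: union of children's cut sets → 3 cut set(s).
Chemical batch overheats [OR]: union of children's cut sets → 8 cut set(s).
Minimal cut sets: {#1 rupture disc is down, Temperature probe is out}; {#1 rupture disc is down, High-temp switch is out}; {Coolant supply trips, Right agitator trips, South controller trips}; {Primary quench valve is inoperative}; {#3 chilled-water valve is down}; {Main trip relay fails}; {C jacket pump offline}; {Rupture disc 2 trips}.

8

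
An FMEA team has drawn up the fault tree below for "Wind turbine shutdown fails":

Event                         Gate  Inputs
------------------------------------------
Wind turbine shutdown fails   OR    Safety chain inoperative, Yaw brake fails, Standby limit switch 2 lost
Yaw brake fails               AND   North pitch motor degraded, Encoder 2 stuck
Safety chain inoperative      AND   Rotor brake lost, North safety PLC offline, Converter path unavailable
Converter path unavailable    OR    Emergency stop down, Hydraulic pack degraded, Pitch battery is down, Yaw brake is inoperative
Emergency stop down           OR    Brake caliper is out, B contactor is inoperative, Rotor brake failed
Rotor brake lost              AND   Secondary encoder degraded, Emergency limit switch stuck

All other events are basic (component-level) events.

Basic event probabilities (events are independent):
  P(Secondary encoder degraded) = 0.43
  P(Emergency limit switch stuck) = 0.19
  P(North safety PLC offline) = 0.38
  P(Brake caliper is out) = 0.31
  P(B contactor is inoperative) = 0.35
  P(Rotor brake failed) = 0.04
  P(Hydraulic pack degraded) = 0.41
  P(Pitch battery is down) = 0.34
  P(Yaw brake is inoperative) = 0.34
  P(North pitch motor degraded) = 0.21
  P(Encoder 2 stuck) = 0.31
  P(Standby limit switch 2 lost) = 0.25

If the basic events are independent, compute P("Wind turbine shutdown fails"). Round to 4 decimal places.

P(Rotor brake lost) [AND] = 0.43 × 0.19 = 0.081700
P(Emergency stop down) [OR] = 1 − (1−0.31) × (1−0.35) × (1−0.04) = 0.569440
P(Converter path unavailable) [OR] = 1 − (1−0.569440) × (1−0.41) × (1−0.34) × (1−0.34) = 0.889344
P(Safety chain inoperative) [AND] = 0.081700 × 0.38 × 0.889344 = 0.027611
P(Yaw brake fails) [AND] = 0.21 × 0.31 = 0.065100
P(Wind turbine shutdown fails) [OR] = 1 − (1−0.027611) × (1−0.065100) × (1−0.25) = 0.318185
Rounded to 4 decimal places: P(Wind turbine shutdown fails) ≈ 0.3182.

0.3182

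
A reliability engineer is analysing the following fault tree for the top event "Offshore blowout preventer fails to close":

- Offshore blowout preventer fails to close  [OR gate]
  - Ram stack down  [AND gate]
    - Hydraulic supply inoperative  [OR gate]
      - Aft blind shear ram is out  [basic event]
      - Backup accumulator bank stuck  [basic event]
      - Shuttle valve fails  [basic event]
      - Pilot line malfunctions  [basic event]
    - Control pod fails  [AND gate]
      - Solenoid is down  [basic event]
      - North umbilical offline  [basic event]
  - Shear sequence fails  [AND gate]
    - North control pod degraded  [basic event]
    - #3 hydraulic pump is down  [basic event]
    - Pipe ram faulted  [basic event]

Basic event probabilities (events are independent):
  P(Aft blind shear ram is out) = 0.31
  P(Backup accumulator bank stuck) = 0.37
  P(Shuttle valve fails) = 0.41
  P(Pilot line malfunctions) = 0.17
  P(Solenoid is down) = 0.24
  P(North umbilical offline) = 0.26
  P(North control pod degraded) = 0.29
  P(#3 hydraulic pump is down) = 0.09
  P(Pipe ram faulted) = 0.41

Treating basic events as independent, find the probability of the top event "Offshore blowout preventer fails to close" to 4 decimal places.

P(Hydraulic supply inoperative) [OR] = 1 − (1−0.31) × (1−0.37) × (1−0.41) × (1−0.17) = 0.787127
P(Control pod fails) [AND] = 0.24 × 0.26 = 0.062400
P(Ram stack down) [AND] = 0.787127 × 0.062400 = 0.049117
P(Shear sequence fails) [AND] = 0.29 × 0.09 × 0.41 = 0.010701
P(Offshore blowout preventer fails to close) [OR] = 1 − (1−0.049117) × (1−0.010701) = 0.059292
Rounded to 4 decimal places: P(Offshore blowout preventer fails to close) ≈ 0.0593.

0.0593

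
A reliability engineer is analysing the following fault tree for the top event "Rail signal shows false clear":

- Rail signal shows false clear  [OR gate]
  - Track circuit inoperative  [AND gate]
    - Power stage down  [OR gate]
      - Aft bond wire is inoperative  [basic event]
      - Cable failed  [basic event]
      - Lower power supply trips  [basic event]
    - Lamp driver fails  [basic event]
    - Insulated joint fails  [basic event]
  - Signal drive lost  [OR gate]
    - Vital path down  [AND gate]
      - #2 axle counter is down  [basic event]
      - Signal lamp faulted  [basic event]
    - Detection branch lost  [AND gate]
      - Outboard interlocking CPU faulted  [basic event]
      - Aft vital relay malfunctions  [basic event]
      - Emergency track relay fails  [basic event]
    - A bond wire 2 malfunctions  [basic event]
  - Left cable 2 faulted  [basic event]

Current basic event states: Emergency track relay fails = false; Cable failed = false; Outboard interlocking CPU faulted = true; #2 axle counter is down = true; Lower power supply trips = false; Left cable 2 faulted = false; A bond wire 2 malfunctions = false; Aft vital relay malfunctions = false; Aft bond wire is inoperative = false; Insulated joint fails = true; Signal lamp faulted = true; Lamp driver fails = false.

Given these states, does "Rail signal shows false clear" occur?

Power stage down [OR]: Aft bond wire is inoperative=not, Cable failed=not, Lower power supply trips=not → no input occurs → does not occur.
Track circuit inoperative [AND]: Power stage down=not, Lamp driver fails=not, Insulated joint fails=occurs → not all inputs occur → does not occur.
Vital path down [AND]: #2 axle counter is down=occurs, Signal lamp faulted=occurs → all inputs occur → occurs.
Detection branch lost [AND]: Outboard interlocking CPU faulted=occurs, Aft vital relay malfunctions=not, Emergency track relay fails=not → not all inputs occur → does not occur.
Signal drive lost [OR]: Vital path down=occurs, Detection branch lost=not, A bond wire 2 malfunctions=not → at least one input occurs → occurs.
Rail signal shows false clear [OR]: Track circuit inoperative=not, Signal drive lost=occurs, Left cable 2 faulted=not → at least one input occurs → occurs.

Yes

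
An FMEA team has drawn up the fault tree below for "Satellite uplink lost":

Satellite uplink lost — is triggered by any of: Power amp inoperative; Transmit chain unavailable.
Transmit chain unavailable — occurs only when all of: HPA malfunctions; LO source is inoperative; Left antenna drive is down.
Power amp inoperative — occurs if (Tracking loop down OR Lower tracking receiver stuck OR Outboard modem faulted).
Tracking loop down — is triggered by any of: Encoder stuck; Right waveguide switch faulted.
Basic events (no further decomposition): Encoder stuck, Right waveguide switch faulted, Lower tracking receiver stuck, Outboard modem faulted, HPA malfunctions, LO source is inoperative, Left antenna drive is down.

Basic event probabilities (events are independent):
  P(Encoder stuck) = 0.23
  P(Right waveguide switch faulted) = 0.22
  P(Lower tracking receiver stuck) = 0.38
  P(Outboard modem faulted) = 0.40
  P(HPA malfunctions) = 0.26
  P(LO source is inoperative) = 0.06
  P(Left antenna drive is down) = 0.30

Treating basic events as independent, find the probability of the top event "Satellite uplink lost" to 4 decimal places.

0.7776

P(Tracking loop down) [OR] = 1 − (1−0.23) × (1−0.22) = 0.399400
P(Power amp inoperative) [OR] = 1 − (1−0.399400) × (1−0.38) × (1−0.40) = 0.776577
P(Transmit chain unavailable) [AND] = 0.26 × 0.06 × 0.30 = 0.004680
P(Satellite uplink lost) [OR] = 1 − (1−0.776577) × (1−0.004680) = 0.777623
Rounded to 4 decimal places: P(Satellite uplink lost) ≈ 0.7776.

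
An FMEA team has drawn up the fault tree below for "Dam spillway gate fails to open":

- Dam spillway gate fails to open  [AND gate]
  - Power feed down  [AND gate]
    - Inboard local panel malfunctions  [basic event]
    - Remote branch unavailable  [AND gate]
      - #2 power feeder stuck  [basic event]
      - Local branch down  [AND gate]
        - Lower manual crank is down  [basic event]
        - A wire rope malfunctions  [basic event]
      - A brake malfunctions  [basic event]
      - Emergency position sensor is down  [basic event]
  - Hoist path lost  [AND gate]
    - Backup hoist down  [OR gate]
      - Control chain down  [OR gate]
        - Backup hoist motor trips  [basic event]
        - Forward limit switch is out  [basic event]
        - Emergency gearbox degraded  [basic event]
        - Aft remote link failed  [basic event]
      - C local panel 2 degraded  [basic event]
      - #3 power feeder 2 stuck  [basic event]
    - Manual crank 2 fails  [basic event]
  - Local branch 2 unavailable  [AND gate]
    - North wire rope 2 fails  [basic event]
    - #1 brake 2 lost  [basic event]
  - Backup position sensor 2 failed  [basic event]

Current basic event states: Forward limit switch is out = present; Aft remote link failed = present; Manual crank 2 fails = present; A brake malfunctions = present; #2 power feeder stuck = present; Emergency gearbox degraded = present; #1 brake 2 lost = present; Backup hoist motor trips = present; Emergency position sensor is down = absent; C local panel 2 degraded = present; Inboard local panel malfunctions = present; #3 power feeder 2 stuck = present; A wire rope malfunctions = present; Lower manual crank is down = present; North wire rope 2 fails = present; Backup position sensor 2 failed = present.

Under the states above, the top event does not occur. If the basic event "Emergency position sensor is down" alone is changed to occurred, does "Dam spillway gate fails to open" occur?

Yes

Counterfactual: set "Emergency position sensor is down" to occurred.
Local branch down [AND]: Lower manual crank is down=occurs, A wire rope malfunctions=occurs → all inputs occur → occurs.
Remote branch unavailable [AND]: #2 power feeder stuck=occurs, Local branch down=occurs, A brake malfunctions=occurs, Emergency position sensor is down=occurs → all inputs occur → occurs.
Power feed down [AND]: Inboard local panel malfunctions=occurs, Remote branch unavailable=occurs → all inputs occur → occurs.
Control chain down [OR]: Backup hoist motor trips=occurs, Forward limit switch is out=occurs, Emergency gearbox degraded=occurs, Aft remote link failed=occurs → at least one input occurs → occurs.
Backup hoist down [OR]: Control chain down=occurs, C local panel 2 degraded=occurs, #3 power feeder 2 stuck=occurs → at least one input occurs → occurs.
Hoist path lost [AND]: Backup hoist down=occurs, Manual crank 2 fails=occurs → all inputs occur → occurs.
Local branch 2 unavailable [AND]: North wire rope 2 fails=occurs, #1 brake 2 lost=occurs → all inputs occur → occurs.
Dam spillway gate fails to open [AND]: Power feed down=occurs, Hoist path lost=occurs, Local branch 2 unavailable=occurs, Backup position sensor 2 failed=occurs → all inputs occur → occurs.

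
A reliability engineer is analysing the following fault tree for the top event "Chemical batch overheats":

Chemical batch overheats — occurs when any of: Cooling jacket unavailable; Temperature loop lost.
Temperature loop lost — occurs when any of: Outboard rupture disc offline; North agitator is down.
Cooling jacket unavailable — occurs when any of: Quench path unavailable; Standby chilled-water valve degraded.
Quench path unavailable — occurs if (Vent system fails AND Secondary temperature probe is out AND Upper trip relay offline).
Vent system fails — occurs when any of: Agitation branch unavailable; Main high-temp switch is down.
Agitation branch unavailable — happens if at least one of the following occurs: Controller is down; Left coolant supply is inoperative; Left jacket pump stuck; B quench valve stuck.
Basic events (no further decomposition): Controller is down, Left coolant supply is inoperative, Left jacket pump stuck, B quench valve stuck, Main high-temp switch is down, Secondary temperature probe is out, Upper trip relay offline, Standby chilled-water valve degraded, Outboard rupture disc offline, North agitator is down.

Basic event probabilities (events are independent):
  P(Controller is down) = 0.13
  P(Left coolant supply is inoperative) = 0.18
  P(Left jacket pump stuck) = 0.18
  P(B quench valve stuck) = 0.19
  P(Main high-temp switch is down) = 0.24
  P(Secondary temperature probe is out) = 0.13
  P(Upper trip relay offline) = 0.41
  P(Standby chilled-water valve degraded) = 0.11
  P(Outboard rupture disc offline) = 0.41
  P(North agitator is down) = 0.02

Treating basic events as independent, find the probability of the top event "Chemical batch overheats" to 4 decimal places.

0.5030

P(Agitation branch unavailable) [OR] = 1 − (1−0.13) × (1−0.18) × (1−0.18) × (1−0.19) = 0.526160
P(Vent system fails) [OR] = 1 − (1−0.526160) × (1−0.24) = 0.639882
P(Quench path unavailable) [AND] = 0.639882 × 0.13 × 0.41 = 0.034106
P(Cooling jacket unavailable) [OR] = 1 − (1−0.034106) × (1−0.11) = 0.140354
P(Temperature loop lost) [OR] = 1 − (1−0.41) × (1−0.02) = 0.421800
P(Chemical batch overheats) [OR] = 1 − (1−0.140354) × (1−0.421800) = 0.502953
Rounded to 4 decimal places: P(Chemical batch overheats) ≈ 0.5030.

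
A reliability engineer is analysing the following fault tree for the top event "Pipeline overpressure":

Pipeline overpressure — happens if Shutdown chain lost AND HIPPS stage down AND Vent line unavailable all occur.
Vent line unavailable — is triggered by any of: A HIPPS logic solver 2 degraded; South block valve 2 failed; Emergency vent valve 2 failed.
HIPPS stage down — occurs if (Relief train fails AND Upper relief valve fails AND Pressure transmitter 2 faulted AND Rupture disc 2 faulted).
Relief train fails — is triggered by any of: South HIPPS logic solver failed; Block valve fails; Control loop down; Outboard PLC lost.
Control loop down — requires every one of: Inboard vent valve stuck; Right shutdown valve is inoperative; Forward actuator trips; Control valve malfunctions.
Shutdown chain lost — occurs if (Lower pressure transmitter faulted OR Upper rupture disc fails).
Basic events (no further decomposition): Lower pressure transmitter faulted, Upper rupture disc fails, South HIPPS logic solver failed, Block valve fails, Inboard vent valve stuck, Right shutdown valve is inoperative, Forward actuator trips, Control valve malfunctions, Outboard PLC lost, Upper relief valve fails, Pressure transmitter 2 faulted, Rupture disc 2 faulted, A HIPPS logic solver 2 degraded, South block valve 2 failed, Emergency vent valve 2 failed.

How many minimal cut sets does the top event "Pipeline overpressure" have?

Shutdown chain lost [OR]: union of children's cut sets → 2 cut set(s).
Control loop down [AND]: one cut set from each child combined → 1 × 1 × 1 × 1 = 1 cut set(s).
Relief train fails [OR]: union of children's cut sets → 4 cut set(s).
HIPPS stage down [AND]: one cut set from each child combined → 4 × 1 × 1 × 1 = 4 cut set(s).
Vent line unavailable [OR]: union of children's cut sets → 3 cut set(s).
Pipeline overpressure [AND]: one cut set from each child combined → 2 × 4 × 3 = 24 cut set(s).

24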